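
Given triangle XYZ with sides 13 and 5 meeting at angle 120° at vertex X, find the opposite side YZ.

When two sides and the included angle are known, the law of cosines gives the third side.
c^2 = a^2 + b^2 - 2ab cos(C) generalizes the Pythagorean theorem to non-right triangles.
Here: YZ^2 = 169 + 25 - 130*(-1/2) = 259
YZ = sqrt(259)

sqrt(259)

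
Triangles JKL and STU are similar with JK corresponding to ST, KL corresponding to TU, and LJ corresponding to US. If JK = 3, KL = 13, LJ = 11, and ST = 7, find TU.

Similar triangles have proportional sides. Setting up the proportion:
ST / JK = TU / KL
7 / 3 = TU / 13
TU = 13 * 7 / 3 = 91/3.

91/3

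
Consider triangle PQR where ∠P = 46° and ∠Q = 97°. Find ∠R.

By the triangle angle sum property, the three interior angles of any triangle add up to 180°.
We know angle P = 46° and angle Q = 97°, so their sum is 143°.
Therefore angle R = 180° - 143° = 37°.

37 degrees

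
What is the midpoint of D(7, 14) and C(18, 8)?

The midpoint is the average of the coordinates:
x: (7 + 18)/2 = 25/2
y: (14 + 8)/2 = 11
Midpoint = (25/2, 11)

(25/2, 11)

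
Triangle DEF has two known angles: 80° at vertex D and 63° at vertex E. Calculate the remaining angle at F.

angle F = 180 - 80 - 63 = 37 degrees.

37 degrees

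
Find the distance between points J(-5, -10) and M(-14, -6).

d = sqrt((-9)^2 + (4)^2) = sqrt(97)

sqrt(97)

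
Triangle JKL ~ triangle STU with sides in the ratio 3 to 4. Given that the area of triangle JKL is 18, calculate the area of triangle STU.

For similar figures, the area ratio equals the square of the side ratio.
Side ratio (JKL to STU) = 3:4, so area ratio = 3^2:4^2 = 9:16.
If the area of JKL is 18, then the area of STU = 18 * (16/9) = 32.

32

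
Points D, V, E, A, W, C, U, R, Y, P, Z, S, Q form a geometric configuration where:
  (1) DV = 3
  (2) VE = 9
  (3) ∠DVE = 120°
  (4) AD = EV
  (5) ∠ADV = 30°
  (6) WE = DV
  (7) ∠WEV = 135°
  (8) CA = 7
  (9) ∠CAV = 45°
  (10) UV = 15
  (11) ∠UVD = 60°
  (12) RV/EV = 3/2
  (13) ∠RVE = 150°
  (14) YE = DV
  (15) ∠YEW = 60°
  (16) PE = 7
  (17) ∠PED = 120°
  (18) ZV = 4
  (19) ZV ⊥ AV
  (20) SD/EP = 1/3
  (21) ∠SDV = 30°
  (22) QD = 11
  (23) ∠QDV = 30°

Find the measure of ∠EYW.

From the given relations: YE = DV = 3; WE = DV = 3.
Step 1: By the law of cosines on triangle YEW: YW² = 3² + 3² − 2·3·3·cos(60°) = 9, so YW = 3.
Step 2: By the inverse law of cosines on triangle EYW: cos(∠EYW) = (3² + 3² − 3²) / (2·3·3) = 9/18 = 0.5, so ∠EYW = 60°.

Therefore, the measure of angle ∠EYW = 60°.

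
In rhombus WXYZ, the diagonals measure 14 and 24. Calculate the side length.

The diagonals of a rhombus bisect each other at right angles.
Half-diagonals: 14/2 = 7 and 24/2 = 12
side = sqrt(7^2 + 12^2)
side = sqrt(49 + 144)
side = sqrt(193)

sqrt(193)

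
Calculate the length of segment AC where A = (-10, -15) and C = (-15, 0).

d = sqrt((-5)^2 + (15)^2) = sqrt(250) = 5*sqrt(10)

5*sqrt(10)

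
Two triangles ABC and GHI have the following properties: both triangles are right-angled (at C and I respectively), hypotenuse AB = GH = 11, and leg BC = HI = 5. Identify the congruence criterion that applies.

The given information provides:
both triangles are right-angled (at C and I respectively), hypotenuse AB = GH = 11, and leg BC = HI = 5
This matches the HL congruence theorem.
The hypotenuse and one leg of two right triangles are equal (Hypotenuse-Leg).

HL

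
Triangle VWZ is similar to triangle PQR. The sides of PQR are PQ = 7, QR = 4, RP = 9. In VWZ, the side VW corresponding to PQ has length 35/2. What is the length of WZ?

k = 35/2/7 = 5/2. WZ = 5/2 * 4 = 10.

10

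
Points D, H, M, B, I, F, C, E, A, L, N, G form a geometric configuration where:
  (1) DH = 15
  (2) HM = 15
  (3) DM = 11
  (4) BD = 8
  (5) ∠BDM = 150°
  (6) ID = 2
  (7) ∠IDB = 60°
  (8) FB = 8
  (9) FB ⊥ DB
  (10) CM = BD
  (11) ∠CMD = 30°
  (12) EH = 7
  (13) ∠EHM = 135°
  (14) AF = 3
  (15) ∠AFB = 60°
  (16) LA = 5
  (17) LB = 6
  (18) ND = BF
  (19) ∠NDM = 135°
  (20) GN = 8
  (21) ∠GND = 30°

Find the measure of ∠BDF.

Step 1: By the law of cosines on triangle DBF: DF² = 8² + 8² − 2·8·8·cos(90°) = 128, so DF = 8·√2.
Step 2: By the inverse law of cosines on triangle BDF: cos(∠BDF) = (8² + (8·√2)² − 8²) / (2·8·8·√2) = 128/181.02 = 0.7071, so ∠BDF = 45°.

Therefore, the measure of angle ∠BDF = 45°.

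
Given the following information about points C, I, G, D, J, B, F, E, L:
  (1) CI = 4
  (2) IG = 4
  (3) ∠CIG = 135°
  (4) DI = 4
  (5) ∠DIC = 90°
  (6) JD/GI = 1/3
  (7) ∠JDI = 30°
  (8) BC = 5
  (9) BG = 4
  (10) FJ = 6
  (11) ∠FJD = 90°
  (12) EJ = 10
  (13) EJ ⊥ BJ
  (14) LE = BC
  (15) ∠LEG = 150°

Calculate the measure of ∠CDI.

Step 1: By the law of cosines on triangle DIC: DC² = 4² + 4² − 2·4·4·cos(90°) = 32, so DC = 4·√2.
Step 2: By the inverse law of cosines on triangle CDI: cos(∠CDI) = ((4·√2)² + 4² − 4²) / (2·4·√2·4) = 32/45.25 = 0.7071, so ∠CDI = 45°.

Therefore, the measure of angle ∠CDI = 45°.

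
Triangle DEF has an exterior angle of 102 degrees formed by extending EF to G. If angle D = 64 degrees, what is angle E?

By the exterior angle theorem: exterior angle = sum of remote interior angles.
102 = 64 + angle E
angle E = 102 - 64 = 38 degrees

38 degrees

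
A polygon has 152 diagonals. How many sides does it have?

Using d = n(n - 3)/2, we solve 152 = n(n - 3)/2.
So n(n - 3) = 304.
Testing n = 19: 19 * 16 = 304 = 304. Correct.
The polygon has 19 sides.

19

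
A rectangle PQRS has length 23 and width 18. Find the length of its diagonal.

d = sqrt(23^2 + 18^2) = sqrt(853)

sqrt(853)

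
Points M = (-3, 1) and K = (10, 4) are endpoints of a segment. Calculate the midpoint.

The midpoint is the point halfway along the segment.
Move half the horizontal distance: -3 + (10 - -3)/2 = -3 + 13/2 = 7/2
Move half the vertical distance: 1 + (4 - 1)/2 = 1 + 3/2 = 5/2
Midpoint = (7/2, 5/2)

(7/2, 5/2)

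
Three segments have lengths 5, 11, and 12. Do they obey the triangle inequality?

Sort the sides: 5, 11, 12.
It suffices to check that the sum of the two smallest exceeds the largest:
5 + 11 = 16 > 12. ✓
Yes, a valid triangle can be formed.

Yes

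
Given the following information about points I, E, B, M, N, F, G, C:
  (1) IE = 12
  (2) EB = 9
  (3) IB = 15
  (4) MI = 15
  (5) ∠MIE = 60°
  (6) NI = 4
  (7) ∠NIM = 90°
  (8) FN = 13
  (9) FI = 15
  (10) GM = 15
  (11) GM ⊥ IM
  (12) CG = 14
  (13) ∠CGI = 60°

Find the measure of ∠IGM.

Step 1: By the law of cosines on triangle GMI: GI² = 15² + 15² − 2·15·15·cos(90°) = 450, so GI = 15·√2.
Step 2: By the inverse law of cosines on triangle IGM: cos(∠IGM) = ((15·√2)² + 15² − 15²) / (2·15·√2·15) = 450/636.4 = 0.7071, so ∠IGM = 45°.

Therefore, the measure of angle ∠IGM = 45°.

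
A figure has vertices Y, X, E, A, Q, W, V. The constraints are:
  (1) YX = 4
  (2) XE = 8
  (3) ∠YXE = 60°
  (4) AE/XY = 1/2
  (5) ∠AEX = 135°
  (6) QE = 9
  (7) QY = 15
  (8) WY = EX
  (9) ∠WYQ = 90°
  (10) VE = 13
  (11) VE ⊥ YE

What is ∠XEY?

Step 1: By the law of cosines on triangle EXY: EY² = 8² + 4² − 2·8·4·cos(60°) = 48, so EY = 4·√3.
Step 2: By the inverse law of cosines on triangle XEY: cos(∠XEY) = (8² + (4·√3)² − 4²) / (2·8·4·√3) = 96/110.85 = 0.866, so ∠XEY = 30°.

Therefore, the measure of angle ∠XEY = 30°.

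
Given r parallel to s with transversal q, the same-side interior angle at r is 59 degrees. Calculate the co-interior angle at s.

Co-interior angles (same-side interior) formed by parallel lines and a transversal are supplementary (sum to 180 degrees).
The given angle is 59 degrees.
The co-interior angle = 180 - 59 = 121 degrees.

121 degrees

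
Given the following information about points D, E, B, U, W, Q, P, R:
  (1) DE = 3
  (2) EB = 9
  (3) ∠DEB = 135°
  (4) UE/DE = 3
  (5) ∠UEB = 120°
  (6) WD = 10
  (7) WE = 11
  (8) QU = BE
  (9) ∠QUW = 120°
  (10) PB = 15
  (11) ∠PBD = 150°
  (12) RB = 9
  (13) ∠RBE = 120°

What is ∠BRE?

Step 1: By the law of cosines on triangle RBE: RE² = 9² + 9² − 2·9·9·cos(120°) = 243, so RE = 9·√3.
Step 2: By the inverse law of cosines on triangle BRE: cos(∠BRE) = (9² + (9·√3)² − 9²) / (2·9·9·√3) = 243/280.59 = 0.866, so ∠BRE = 30°.

Therefore, the measure of angle ∠BRE = 30°.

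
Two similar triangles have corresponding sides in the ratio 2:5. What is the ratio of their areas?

The ratio of areas of similar triangles equals the square of the side ratio.
Side ratio = 2:5
Area ratio = (2/5)^2 = 4/25 = 4:25

4:25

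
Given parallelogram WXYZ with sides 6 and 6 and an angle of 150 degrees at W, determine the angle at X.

In a parallelogram, consecutive angles are supplementary (sum to 180°).
angle X = 180 - angle W
angle X = 180 - 150
angle X = 30 degrees

30 degrees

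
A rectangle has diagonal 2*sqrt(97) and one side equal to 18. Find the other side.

Using the Pythagorean theorem: d^2 = a^2 + b^2
b^2 = d^2 - a^2
b^2 = 388 - 324
b^2 = 64
b = sqrt(64) = 8

8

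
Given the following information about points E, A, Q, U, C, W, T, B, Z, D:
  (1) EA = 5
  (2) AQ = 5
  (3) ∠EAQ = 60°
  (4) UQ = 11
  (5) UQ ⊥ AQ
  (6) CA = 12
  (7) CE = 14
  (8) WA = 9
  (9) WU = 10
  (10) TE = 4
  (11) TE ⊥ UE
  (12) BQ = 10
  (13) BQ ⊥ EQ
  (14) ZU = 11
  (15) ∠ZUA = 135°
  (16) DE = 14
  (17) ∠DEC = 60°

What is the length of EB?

Step 1: By the law of cosines on triangle EAQ: EQ² = 5² + 5² − 2·5·5·cos(60°) = 25, so EQ = 5.
Step 2: By the law of cosines on triangle EQB: EB² = 5² + 10² − 2·5·10·cos(90°) = 125, so EB = 5·√5.

Therefore, the length of EB = 5·√5.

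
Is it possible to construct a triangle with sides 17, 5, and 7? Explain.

Check the triangle inequality: 5 + 7 = 12 ≤ 17.
Since the sum of two sides does not exceed the third, no triangle can be formed.

No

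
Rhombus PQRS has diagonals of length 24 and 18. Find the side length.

In a rhombus, the diagonals bisect each other perpendicularly, creating four congruent right triangles.
Each triangle has legs 12 (half of 24) and 9 (half of 18).
The hypotenuse of each right triangle is a side of the rhombus:
side = sqrt(12^2 + 9^2) = sqrt(225) = 15

15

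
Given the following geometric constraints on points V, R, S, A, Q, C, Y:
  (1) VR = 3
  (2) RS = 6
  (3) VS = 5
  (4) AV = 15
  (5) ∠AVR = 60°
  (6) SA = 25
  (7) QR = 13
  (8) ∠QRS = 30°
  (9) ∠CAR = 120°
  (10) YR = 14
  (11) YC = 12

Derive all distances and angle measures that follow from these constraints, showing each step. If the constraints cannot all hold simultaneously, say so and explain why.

These constraints are not satisfiable: by the triangle inequality in triangle VSA, (3) VS = 5 and (4) AV = 15 force SA ≤ 5 + 15 = 20, but (6) says SA = 25. No planar figure meets all of them, so nothing further can be derived.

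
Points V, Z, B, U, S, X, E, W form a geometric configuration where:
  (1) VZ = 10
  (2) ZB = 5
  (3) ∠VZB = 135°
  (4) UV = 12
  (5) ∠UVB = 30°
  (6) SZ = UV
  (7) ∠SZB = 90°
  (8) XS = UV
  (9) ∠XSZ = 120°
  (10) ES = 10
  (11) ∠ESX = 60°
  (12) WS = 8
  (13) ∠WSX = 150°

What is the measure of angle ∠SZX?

From the given relations: SZ = UV = 12; XS = UV = 12.
Step 1: By the law of cosines on triangle ZSX: ZX² = 12² + 12² − 2·12·12·cos(120°) = 432, so ZX = 12·√3.
Step 2: By the inverse law of cosines on triangle SZX: cos(∠SZX) = (12² + (12·√3)² − 12²) / (2·12·12·√3) = 432/498.83 = 0.866, so ∠SZX = 30°.

Therefore, the measure of angle ∠SZX = 30°.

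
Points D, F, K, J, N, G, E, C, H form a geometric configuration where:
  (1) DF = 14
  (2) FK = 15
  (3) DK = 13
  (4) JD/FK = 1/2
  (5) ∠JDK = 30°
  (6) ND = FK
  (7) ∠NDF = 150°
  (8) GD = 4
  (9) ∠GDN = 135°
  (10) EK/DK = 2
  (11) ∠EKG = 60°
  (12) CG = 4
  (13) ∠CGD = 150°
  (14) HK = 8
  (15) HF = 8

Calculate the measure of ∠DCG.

Step 1: By the law of cosines on triangle CGD: CD² = 4² + 4² − 2·4·4·cos(150°) = 59.71, so CD ≈ 7.73.
Step 2: By the inverse law of cosines on triangle DCG: cos(∠DCG) = (7.73² + 4² − 4²) / (2·7.73·4) = 59.71/61.82 = 0.9659, so ∠DCG = 15°.

Therefore, the measure of angle ∠DCG = 15°.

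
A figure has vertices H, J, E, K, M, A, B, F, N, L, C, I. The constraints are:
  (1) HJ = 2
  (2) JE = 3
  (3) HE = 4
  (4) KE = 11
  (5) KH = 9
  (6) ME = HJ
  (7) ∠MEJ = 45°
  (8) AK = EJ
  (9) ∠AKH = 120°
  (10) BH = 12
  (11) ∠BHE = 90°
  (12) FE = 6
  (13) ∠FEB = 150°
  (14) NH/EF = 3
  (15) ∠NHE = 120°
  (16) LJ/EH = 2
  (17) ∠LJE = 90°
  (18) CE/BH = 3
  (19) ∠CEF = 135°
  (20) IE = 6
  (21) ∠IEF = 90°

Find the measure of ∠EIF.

Step 1: By the law of cosines on triangle IEF: IF² = 6² + 6² − 2·6·6·cos(90°) = 72, so IF = 6·√2.
Step 2: By the inverse law of cosines on triangle EIF: cos(∠EIF) = (6² + (6·√2)² − 6²) / (2·6·6·√2) = 72/101.82 = 0.7071, so ∠EIF = 45°.

Therefore, the measure of angle ∠EIF = 45°.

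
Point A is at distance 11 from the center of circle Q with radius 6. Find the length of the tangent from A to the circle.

Let T be the point of tangency. Then QT ⊥ AT (radius ⊥ tangent).
In right triangle QTA: QA² = QT² + AT²
11² = 6² + AT²
AT² = 85, AT = sqrt(85)

sqrt(85)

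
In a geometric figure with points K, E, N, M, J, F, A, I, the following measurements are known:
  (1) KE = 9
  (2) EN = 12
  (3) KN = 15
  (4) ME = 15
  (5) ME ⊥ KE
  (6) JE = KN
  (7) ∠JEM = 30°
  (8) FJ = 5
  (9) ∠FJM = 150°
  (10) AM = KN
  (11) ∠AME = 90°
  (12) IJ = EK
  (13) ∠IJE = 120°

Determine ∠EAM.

From the given relations: AM = KN = 15.
Step 1: By the law of cosines on triangle AME: AE² = 15² + 15² − 2·15·15·cos(90°) = 450, so AE = 15·√2.
Step 2: By the inverse law of cosines on triangle EAM: cos(∠EAM) = ((15·√2)² + 15² − 15²) / (2·15·√2·15) = 450/636.4 = 0.7071, so ∠EAM = 45°.

Therefore, the measure of angle ∠EAM = 45°.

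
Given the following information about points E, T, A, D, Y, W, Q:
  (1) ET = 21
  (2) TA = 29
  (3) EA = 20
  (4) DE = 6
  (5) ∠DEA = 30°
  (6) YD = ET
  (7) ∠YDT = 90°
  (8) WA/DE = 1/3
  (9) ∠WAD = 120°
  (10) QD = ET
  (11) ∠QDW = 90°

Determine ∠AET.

Step 1: By the inverse law of cosines on triangle AET: cos(∠AET) = (20² + 21² − 29²) / (2·20·21) = 0/840 = 0, so ∠AET = 90°.

Therefore, the measure of angle ∠AET = 90°.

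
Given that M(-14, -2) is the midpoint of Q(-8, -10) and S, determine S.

Using the midpoint formula: M = ((x1 + x2)/2, (y1 + y2)/2)
We know M = (-14, -2) and Q = (-8, -10)
For x: -14 = (-8 + x2)/2, so x2 = 2*-14 - -8 = -20
For y: -2 = (-10 + y2)/2, so y2 = 2*-2 - -10 = 6
S = (-20, 6)

(-20, 6)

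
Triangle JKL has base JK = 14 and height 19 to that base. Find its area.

Area = (1/2) * base * height
Area = (1/2) * 14 * 19
Area = 133

133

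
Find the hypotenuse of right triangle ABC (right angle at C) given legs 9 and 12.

In a right triangle, the square of the hypotenuse equals the sum of the squares of the two legs.
The legs are 9 and 12, so the hypotenuse = sqrt(81 + 144) = sqrt(225) = 15.

15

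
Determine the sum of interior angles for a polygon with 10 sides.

The sum of interior angles of an n-sided polygon is (n - 2) * 180.
For n = 10: (10 - 2) * 180 = 8 * 180 = 1440 degrees.

1440 degrees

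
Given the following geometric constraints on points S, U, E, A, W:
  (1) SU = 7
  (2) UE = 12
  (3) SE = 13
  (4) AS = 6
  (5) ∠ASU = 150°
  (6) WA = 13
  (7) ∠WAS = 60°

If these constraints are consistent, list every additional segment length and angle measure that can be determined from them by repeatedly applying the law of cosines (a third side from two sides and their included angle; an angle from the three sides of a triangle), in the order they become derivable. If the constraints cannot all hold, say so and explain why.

The constraints are consistent. Derivable facts, in order:
After 1 step:
- SW = √127
- UA ≈ 12.56
- ∠ESU = 66.01°
- ∠EUS = 81.79°
- ∠SEU = 32.2°
After 2 steps:
- ∠ASW = 92.54°
- ∠AUS = 13.82°
- ∠AWS = 27.46°
- ∠SAU = 16.18°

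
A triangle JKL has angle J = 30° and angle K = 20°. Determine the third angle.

The interior angles sum to 180°: angle L = 180 - 30 - 20 = 130°.
The triangle is obtuse (angles 30°, 20°, 130°).

130 degrees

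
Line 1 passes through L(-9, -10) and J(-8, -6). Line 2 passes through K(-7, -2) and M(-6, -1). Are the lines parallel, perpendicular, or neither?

Slope of line 1: m1 = (-6 - -10)/(-8 - -9) = 4/1 = 4
Slope of line 2: m2 = (-1 - -2)/(-6 - -7) = 1/1 = 1
m1 != m2 (4 != 1), so not parallel.
m1 * m2 = (4) * (1) = 4 != -1, so not perpendicular.
The lines are neither parallel nor perpendicular.

Neither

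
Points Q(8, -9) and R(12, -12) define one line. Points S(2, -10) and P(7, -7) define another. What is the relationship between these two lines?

Slope of line 1: m1 = (-12 - -9)/(12 - 8) = -3/4 = -3/4
Slope of line 2: m2 = (-7 - -10)/(7 - 2) = 3/5 = 3/5
m1 != m2 and m1*m2 = -9/20 != -1. Neither.

Neither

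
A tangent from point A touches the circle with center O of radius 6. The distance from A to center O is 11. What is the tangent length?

Let T be the point of tangency. Then OT ⊥ AT (radius ⊥ tangent).
In right triangle OTA: OA² = OT² + AT²
11² = 6² + AT²
AT² = 85, AT = sqrt(85)

sqrt(85)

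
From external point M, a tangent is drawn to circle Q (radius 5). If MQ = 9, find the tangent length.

Let T be the point of tangency. Then QT ⊥ MT (radius ⊥ tangent).
In right triangle QTM: QM² = QT² + MT²
9² = 5² + MT²
MT² = 56, MT = 2*sqrt(14)

2*sqrt(14)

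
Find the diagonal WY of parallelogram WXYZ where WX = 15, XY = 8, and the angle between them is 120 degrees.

The diagonal of a parallelogram can be found by treating two adjacent sides and the diagonal as a triangle.
Applying the law of cosines with sides 15, 8 and included angle 120°:
d^2 = 225 + 64 - 240*cos(120°) = 409
d = sqrt(409)

sqrt(409)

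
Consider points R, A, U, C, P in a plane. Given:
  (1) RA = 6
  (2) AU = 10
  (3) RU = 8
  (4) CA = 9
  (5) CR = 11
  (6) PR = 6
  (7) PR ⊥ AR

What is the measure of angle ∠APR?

Step 1: By the law of cosines on triangle PRA: PA² = 6² + 6² − 2·6·6·cos(90°) = 72, so PA = 6·√2.
Step 2: By the inverse law of cosines on triangle APR: cos(∠APR) = ((6·√2)² + 6² − 6²) / (2·6·√2·6) = 72/101.82 = 0.7071, so ∠APR = 45°.

Therefore, the measure of angle ∠APR = 45°.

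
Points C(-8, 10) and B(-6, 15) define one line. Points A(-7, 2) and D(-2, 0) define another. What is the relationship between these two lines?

Slope of line 1: m1 = (15 - 10)/(-6 - -8) = 5/2 = 5/2
Slope of line 2: m2 = (0 - 2)/(-2 - -7) = -2/5 = -2/5
m1 * m2 = -1, so perpendicular.

Perpendicular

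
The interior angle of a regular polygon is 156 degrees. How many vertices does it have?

Each interior angle of a regular n-gon is (n - 2) * 180 / n.
Setting this equal to 156:
(n - 2) * 180 / n = 156
Each exterior angle = 180 - 156 = 24 degrees.
Since exterior angles sum to 360: n = 360 / 24 = 15.

15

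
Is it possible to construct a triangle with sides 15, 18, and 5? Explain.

For three segments to close into a triangle, no single side can be as long as the other two combined.
The longest side is 18, and 5 + 15 = 20 > 18.
A triangle can be formed.

Yes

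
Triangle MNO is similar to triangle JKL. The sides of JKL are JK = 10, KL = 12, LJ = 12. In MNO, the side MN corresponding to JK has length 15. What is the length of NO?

Since the triangles are similar, the ratio of corresponding sides is constant.
Scale factor k = MN / JK = 15 / 10 = 3/2
NO = k * KL = 3/2 * 12 = 18

18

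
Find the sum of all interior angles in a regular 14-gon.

The sum of interior angles of an n-sided polygon is (n - 2) * 180.
For n = 14: (14 - 2) * 180 = 12 * 180 = 2160 degrees.

2160 degrees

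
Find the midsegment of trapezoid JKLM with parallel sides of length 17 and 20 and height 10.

The midsegment of a trapezoid = (base1 + base2) / 2
midsegment = (17 + 20) / 2
midsegment = 37 / 2
midsegment = 37/2

37/2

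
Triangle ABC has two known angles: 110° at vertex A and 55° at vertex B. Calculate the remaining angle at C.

angle C = 180 - 110 - 55 = 15 degrees.

15 degrees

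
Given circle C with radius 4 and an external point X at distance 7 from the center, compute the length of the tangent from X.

Let T be the point of tangency. Then CT ⊥ XT (radius ⊥ tangent).
In right triangle CTX: CX² = CT² + XT²
7² = 4² + XT²
XT² = 33, XT = sqrt(33)

sqrt(33)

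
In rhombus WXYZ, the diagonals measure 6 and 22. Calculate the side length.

In a rhombus, the diagonals bisect each other perpendicularly, creating four congruent right triangles.
Each triangle has legs 3 (half of 6) and 11 (half of 22).
The hypotenuse of each right triangle is a side of the rhombus:
side = sqrt(3^2 + 11^2) = sqrt(130)

sqrt(130)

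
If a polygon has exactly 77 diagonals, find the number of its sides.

Using d = n(n - 3)/2, we solve 77 = n(n - 3)/2.
So n(n - 3) = 154.
Testing n = 14: 14 * 11 = 154 = 154. Correct.
The polygon has 14 sides.

14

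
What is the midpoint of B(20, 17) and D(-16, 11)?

The midpoint is the point halfway along the segment.
Move half the horizontal distance: 20 + (-16 - 20)/2 = 20 + -36/2 = 2
Move half the vertical distance: 17 + (11 - 17)/2 = 17 + -6/2 = 14
Midpoint = (2, 14)

(2, 14)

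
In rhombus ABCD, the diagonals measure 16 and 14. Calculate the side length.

The diagonals of a rhombus bisect each other at right angles.
Half-diagonals: 16/2 = 8 and 14/2 = 7
side = sqrt(8^2 + 7^2)
side = sqrt(64 + 49)
side = sqrt(113)

sqrt(113)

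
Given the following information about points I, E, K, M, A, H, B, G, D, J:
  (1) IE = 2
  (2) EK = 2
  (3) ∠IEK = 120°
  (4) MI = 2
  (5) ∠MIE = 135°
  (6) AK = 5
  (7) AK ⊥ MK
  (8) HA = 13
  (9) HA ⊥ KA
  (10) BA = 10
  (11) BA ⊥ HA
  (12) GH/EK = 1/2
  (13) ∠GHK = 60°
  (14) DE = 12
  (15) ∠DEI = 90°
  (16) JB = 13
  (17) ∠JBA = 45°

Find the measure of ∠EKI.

Step 1: By the law of cosines on triangle KEI: KI² = 2² + 2² − 2·2·2·cos(120°) = 12, so KI = 2·√3.
Step 2: By the inverse law of cosines on triangle EKI: cos(∠EKI) = (2² + (2·√3)² − 2²) / (2·2·2·√3) = 12/13.86 = 0.866, so ∠EKI = 30°.

Therefore, the measure of angle ∠EKI = 30°.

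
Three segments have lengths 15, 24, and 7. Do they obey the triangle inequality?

No.
The triangle inequality is violated: 15 + 7 = 22 ≤ 24.
These lengths cannot form a triangle.

No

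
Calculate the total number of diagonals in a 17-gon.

Each of the 17 vertices connects to 14 non-adjacent vertices via diagonals.
Total connections = 17 × 14 = 238, but each diagonal is counted twice.
Number of diagonals = 238 / 2 = 119.

119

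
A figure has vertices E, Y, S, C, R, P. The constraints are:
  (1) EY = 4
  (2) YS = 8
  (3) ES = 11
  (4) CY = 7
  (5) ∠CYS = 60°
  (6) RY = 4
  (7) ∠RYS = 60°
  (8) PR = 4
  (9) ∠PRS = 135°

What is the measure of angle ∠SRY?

Step 1: By the law of cosines on triangle RYS: RS² = 4² + 8² − 2·4·8·cos(60°) = 48, so RS = 4·√3.
Step 2: By the inverse law of cosines on triangle SRY: cos(∠SRY) = ((4·√3)² + 4² − 8²) / (2·4·√3·4) = 0/55.43 = 0, so ∠SRY = 90°.

Therefore, the measure of angle ∠SRY = 90°.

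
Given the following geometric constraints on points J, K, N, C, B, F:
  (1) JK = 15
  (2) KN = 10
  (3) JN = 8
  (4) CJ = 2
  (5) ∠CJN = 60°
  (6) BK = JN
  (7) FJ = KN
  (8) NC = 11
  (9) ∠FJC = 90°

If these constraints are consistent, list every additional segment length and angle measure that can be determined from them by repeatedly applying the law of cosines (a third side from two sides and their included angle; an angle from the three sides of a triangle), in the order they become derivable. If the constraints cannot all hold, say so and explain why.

These constraints are not satisfiable: by the triangle inequality in triangle JNC, (3) JN = 8 and (4) CJ = 2 force NC ≤ 8 + 2 = 10, but (8) says NC = 11. No planar figure meets all of them, so nothing further can be derived.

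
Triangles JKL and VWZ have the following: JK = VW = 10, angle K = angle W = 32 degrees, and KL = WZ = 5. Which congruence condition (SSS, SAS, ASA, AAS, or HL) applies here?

The given information matches SAS: Two pairs of corresponding sides and the included angle are equal (Side-Angle-Side).

SAS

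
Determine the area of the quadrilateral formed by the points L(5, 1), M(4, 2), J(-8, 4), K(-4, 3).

Shoelace: sum of cross terms = 11, Area = (1/2)|11| = 11/2

11/2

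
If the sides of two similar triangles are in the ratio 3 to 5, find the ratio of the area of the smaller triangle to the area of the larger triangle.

Area ratio = (side ratio)^2 = (3/5)^2 = 9:25.

9:25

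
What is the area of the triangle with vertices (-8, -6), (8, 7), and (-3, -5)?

The Shoelace formula computes the area from vertex coordinates by summing cross products.
For vertices (-8,-6), (8,7), (-3,-5):
Signed sum = -8*7 - 8*-6 + 8*-5 - -3*7 + -3*-6 - -8*-5
= -8 + -19 + -22 = -49
Area = (1/2)|-49| = 49/2.

49/2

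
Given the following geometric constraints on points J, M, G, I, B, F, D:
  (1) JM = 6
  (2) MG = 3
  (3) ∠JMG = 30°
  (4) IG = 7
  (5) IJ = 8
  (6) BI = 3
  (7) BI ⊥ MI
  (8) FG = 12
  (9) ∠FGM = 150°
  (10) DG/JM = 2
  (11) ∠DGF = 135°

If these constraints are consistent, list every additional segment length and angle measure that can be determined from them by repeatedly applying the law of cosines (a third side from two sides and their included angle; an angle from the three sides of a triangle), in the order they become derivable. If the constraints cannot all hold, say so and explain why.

The constraints are consistent. Derivable facts, in order:
After 1 step:
- FD ≈ 22.17
- JG ≈ 3.72
- MF ≈ 14.67
After 2 steps:
- ∠DFG = 22.5°
- ∠FDG = 22.5°
- ∠FMG = 24.13°
- ∠GFM = 5.87°
- ∠GIJ = 27.69°
- ∠GJI = 61.02°
- ∠GJM = 23.79°
- ∠IGJ = 91.3°
- ∠JGM = 126.21°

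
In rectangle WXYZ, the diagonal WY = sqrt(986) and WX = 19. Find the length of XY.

The diagonal of a rectangle forms a right triangle with the two sides.
Rearranging the Pythagorean theorem: missing side = sqrt(d^2 - known^2).
= sqrt(986 - 361) = sqrt(625) = 25.

25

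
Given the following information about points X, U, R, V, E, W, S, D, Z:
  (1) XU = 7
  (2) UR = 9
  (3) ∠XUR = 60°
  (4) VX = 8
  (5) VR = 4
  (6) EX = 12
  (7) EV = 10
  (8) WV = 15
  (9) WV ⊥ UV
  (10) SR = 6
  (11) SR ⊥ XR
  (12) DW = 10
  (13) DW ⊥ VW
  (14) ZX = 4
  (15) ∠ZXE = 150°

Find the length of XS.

Step 1: By the law of cosines on triangle XUR: XR² = 7² + 9² − 2·7·9·cos(60°) = 67, so XR = √67.
Step 2: By the law of cosines on triangle XRS: XS² = √67² + 6² − 2·√67·6·cos(90°) = 103, so XS = √103.

Therefore, the length of XS = √103.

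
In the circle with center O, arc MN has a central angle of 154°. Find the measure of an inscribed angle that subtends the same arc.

By the inscribed angle theorem, the inscribed angle is half the central angle.
Inscribed angle = 154° / 2 = 77°

77°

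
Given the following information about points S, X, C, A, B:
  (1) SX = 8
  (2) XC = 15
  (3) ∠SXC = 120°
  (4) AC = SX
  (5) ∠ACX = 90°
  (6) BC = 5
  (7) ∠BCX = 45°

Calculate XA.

From the given relations: AC = SX = 8.
Step 1: By the law of cosines on triangle XCA: XA² = 15² + 8² − 2·15·8·cos(90°) = 289, so XA = 17.

Therefore, the length of XA = 17.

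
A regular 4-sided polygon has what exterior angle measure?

Each exterior angle of a regular n-gon is 360 / n.
For n = 4: 360 / 4 = 90 degrees.

90 degrees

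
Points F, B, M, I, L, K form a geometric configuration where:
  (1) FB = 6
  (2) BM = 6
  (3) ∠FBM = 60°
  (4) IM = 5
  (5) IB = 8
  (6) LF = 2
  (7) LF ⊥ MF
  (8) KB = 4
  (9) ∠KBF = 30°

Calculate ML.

Step 1: By the law of cosines on triangle FBM: FM² = 6² + 6² − 2·6·6·cos(60°) = 36, so FM = 6.
Step 2: By the law of cosines on triangle MFL: ML² = 6² + 2² − 2·6·2·cos(90°) = 40, so ML = 2·√10.

Therefore, the length of ML = 2·√10.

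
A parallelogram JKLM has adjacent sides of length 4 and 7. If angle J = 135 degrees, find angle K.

In a parallelogram, consecutive angles are supplementary (sum to 180°).
angle K = 180 - angle J
angle K = 180 - 135
angle K = 45 degrees

45 degrees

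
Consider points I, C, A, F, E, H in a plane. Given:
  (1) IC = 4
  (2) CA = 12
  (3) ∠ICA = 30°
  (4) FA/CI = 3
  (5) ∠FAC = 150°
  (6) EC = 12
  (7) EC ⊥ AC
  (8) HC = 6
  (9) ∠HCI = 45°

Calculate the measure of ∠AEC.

Step 1: By the law of cosines on triangle ECA: EA² = 12² + 12² − 2·12·12·cos(90°) = 288, so EA = 12·√2.
Step 2: By the inverse law of cosines on triangle AEC: cos(∠AEC) = ((12·√2)² + 12² − 12²) / (2·12·√2·12) = 288/407.29 = 0.7071, so ∠AEC = 45°.

Therefore, the measure of angle ∠AEC = 45°.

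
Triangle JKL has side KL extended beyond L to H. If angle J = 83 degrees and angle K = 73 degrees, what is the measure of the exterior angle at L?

The interior angle at L is 180 - 83 - 73 = 24 degrees.
The exterior angle and interior angle at L are supplementary:
Exterior angle = 180 - 24 = 156 degrees.

156 degrees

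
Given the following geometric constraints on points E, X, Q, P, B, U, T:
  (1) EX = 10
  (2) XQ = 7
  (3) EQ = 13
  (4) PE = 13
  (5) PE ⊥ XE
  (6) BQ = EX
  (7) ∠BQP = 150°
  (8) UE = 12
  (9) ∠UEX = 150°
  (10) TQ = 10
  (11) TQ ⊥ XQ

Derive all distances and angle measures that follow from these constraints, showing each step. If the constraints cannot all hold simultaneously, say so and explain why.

The constraints are consistent.

From the given relations:
  BQ = EX = 10

Step 1: From XE = 10, EP = 13, and ∠XEP = 90°, by the law of cosines:
  XP² = XE² + EP² - 2·XE·EP·cos(90°) = 100 + 169 - 0 = 269
  XP ≈ 16.4

Step 2: From XE = 10, EU = 12, and ∠XEU = 150°, by the law of cosines:
  XU² = XE² + EU² - 2·XE·EU·cos(150°) = 100 + 144 + 207.8 = 451.8
  XU ≈ 21.26

Step 3: From XQ = 7, QT = 10, and ∠XQT = 90°, by the law of cosines:
  XT² = XQ² + QT² - 2·XQ·QT·cos(90°) = 49 + 100 - 0 = 149
  XT = √149

Step 4: From EQ = 13, EX = 10, QX = 7, by the inverse law of cosines:
  cos(∠QEX) = (EQ² + EX² - QX²) / (2·EQ·EX)
  ∠QEX = 32.2°

Step 5: From XE = 10, XQ = 7, EQ = 13, by the inverse law of cosines:
  cos(∠EXQ) = (XE² + XQ² - EQ²) / (2·XE·XQ)
  ∠EXQ = 98.21°

Step 6: From QE = 13, QX = 7, EX = 10, by the inverse law of cosines:
  cos(∠EQX) = (QE² + QX² - EX²) / (2·QE·QX)
  ∠EQX = 49.58°

Step 7: From XE = 10, XP = 16.4, EP = 13, by the inverse law of cosines:
  cos(∠EXP) = (XE² + XP² - EP²) / (2·XE·XP)
  ∠EXP = 52.43°

Step 8: From XE = 10, XU = 21.26, EU = 12, by the inverse law of cosines:
  cos(∠EXU) = (XE² + XU² - EU²) / (2·XE·XU)
  ∠EXU = 16.4°

Step 9: From XQ = 7, XT = √149, QT = 10, by the inverse law of cosines:
  cos(∠QXT) = (XQ² + XT² - QT²) / (2·XQ·XT)
  ∠QXT = 55.01°

Step 10: From PE = 13, PX = 16.4, EX = 10, by the inverse law of cosines:
  cos(∠EPX) = (PE² + PX² - EX²) / (2·PE·PX)
  ∠EPX = 37.57°

Step 11: From UE = 12, UX = 21.26, EX = 10, by the inverse law of cosines:
  cos(∠EUX) = (UE² + UX² - EX²) / (2·UE·UX)
  ∠EUX = 13.6°

Step 12: From TQ = 10, TX = √149, QX = 7, by the inverse law of cosines:
  cos(∠QTX) = (TQ² + TX² - QX²) / (2·TQ·TX)
  ∠QTX = 34.99°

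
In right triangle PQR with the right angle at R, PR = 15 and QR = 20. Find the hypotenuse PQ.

PQ = sqrt(15^2 + 20^2) = sqrt(625) = 25

25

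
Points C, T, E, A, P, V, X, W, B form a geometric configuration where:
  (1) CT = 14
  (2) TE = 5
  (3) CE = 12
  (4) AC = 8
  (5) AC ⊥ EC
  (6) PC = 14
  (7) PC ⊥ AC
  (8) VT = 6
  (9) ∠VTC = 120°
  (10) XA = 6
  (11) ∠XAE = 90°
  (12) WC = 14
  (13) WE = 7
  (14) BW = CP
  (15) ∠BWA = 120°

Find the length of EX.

Step 1: By the law of cosines on triangle ECA: EA² = 12² + 8² − 2·12·8·cos(90°) = 208, so EA = 4·√13.
Step 2: By the law of cosines on triangle EAX: EX² = (4·√13)² + 6² − 2·4·√13·6·cos(90°) = 244, so EX = 2·√61.

Therefore, the length of EX = 2·√61.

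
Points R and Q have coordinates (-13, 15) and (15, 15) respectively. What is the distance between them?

d = sqrt((28)^2 + (0)^2) = sqrt(784) = 28

28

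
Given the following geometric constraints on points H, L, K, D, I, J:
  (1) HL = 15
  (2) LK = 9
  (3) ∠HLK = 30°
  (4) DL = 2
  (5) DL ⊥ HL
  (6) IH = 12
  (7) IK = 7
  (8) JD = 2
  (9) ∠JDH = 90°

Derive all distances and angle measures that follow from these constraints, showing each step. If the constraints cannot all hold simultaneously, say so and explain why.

The constraints are consistent.

Step 1: From HL = 15, LK = 9, and ∠HLK = 30°, by the law of cosines:
  HK² = HL² + LK² - 2·HL·LK·cos(30°) = 225 + 81 - 233.8 = 72.17
  HK ≈ 8.5

Step 2: From HL = 15, LD = 2, and ∠HLD = 90°, by the law of cosines:
  HD² = HL² + LD² - 2·HL·LD·cos(90°) = 225 + 4 - 0 = 229
  HD ≈ 15.13

Step 3: From HD = 15.13, DJ = 2, and ∠HDJ = 90°, by the law of cosines:
  HJ² = HD² + DJ² - 2·HD·DJ·cos(90°) = 229 + 4 - 0 = 233
  HJ ≈ 15.26

Step 4: From HD = 15.13, HL = 15, DL = 2, by the inverse law of cosines:
  cos(∠DHL) = (HD² + HL² - DL²) / (2·HD·HL)
  ∠DHL = 7.59°

Step 5: From HI = 12, HK = 8.5, IK = 7, by the inverse law of cosines:
  cos(∠IHK) = (HI² + HK² - IK²) / (2·HI·HK)
  ∠IHK = 34.92°

Step 6: From HK = 8.5, HL = 15, KL = 9, by the inverse law of cosines:
  cos(∠KHL) = (HK² + HL² - KL²) / (2·HK·HL)
  ∠KHL = 31.98°

Step 7: From KH = 8.5, KI = 7, HI = 12, by the inverse law of cosines:
  cos(∠HKI) = (KH² + KI² - HI²) / (2·KH·KI)
  ∠HKI = 101.07°

Step 8: From KH = 8.5, KL = 9, HL = 15, by the inverse law of cosines:
  cos(∠HKL) = (KH² + KL² - HL²) / (2·KH·KL)
  ∠HKL = 118.02°

Step 9: From DH = 15.13, DL = 2, HL = 15, by the inverse law of cosines:
  cos(∠HDL) = (DH² + DL² - HL²) / (2·DH·DL)
  ∠HDL = 82.41°

Step 10: From IH = 12, IK = 7, HK = 8.5, by the inverse law of cosines:
  cos(∠HIK) = (IH² + IK² - HK²) / (2·IH·IK)
  ∠HIK = 44.01°

Step 11: From HD = 15.13, HJ = 15.26, DJ = 2, by the inverse law of cosines:
  cos(∠DHJ) = (HD² + HJ² - DJ²) / (2·HD·HJ)
  ∠DHJ = 7.53°

Step 12: From JD = 2, JH = 15.26, DH = 15.13, by the inverse law of cosines:
  cos(∠DJH) = (JD² + JH² - DH²) / (2·JD·JH)
  ∠DJH = 82.47°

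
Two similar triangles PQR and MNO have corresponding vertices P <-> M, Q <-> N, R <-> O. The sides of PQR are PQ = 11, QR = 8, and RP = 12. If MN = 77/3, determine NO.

k = 77/3/11 = 7/3. NO = 7/3 * 8 = 56/3.

56/3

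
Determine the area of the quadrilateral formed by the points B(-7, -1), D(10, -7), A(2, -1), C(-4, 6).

Using the Shoelace formula for a quadrilateral (vertices in order):
Area = (1/2)|sum of (x_i * y_(i+1) - x_(i+1) * y_i)|
Terms: (-7*-7 - 10*-1) = 59, (10*-1 - 2*-7) = 4, (2*6 - -4*-1) = 8, (-4*-1 - -7*6) = 46
Sum = 117
Area = (1/2)(117) = 117/2

117/2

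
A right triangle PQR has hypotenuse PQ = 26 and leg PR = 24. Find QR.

QR = sqrt(26^2 - 24^2) = sqrt(100) = 10

10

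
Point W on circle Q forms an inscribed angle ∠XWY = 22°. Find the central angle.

By the inscribed angle theorem, the central angle is twice the inscribed angle.
Central angle = 2 × 22° = 44°

44°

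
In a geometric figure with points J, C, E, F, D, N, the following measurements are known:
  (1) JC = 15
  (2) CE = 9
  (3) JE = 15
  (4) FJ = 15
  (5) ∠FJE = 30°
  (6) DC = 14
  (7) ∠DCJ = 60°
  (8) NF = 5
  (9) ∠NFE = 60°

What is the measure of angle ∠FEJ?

Step 1: By the law of cosines on triangle EJF: EF² = 15² + 15² − 2·15·15·cos(30°) = 60.29, so EF ≈ 7.76.
Step 2: By the inverse law of cosines on triangle FEJ: cos(∠FEJ) = (7.76² + 15² − 15²) / (2·7.76·15) = 60.29/232.94 = 0.2588, so ∠FEJ = 75°.

Therefore, the measure of angle ∠FEJ = 75°.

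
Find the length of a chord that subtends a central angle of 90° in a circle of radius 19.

Chord length = 2r sin(θ/2)
= 2 × 19 × sin(90°/2)
= 2 × 19 × sin(45°)
= 19*sqrt(2)

19*sqrt(2)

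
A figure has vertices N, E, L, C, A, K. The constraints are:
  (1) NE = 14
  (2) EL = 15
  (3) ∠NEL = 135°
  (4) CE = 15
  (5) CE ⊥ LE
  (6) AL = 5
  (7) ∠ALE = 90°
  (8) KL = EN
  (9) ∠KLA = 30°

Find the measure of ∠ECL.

Step 1: By the law of cosines on triangle CEL: CL² = 15² + 15² − 2·15·15·cos(90°) = 450, so CL = 15·√2.
Step 2: By the inverse law of cosines on triangle ECL: cos(∠ECL) = (15² + (15·√2)² − 15²) / (2·15·15·√2) = 450/636.4 = 0.7071, so ∠ECL = 45°.

Therefore, the measure of angle ∠ECL = 45°.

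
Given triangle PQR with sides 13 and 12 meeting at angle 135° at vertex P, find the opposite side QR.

When two sides and the included angle are known, the law of cosines gives the third side.
c^2 = a^2 + b^2 - 2ab cos(C) generalizes the Pythagorean theorem to non-right triangles.
Here: QR^2 = 169 + 144 - 312*(-sqrt(2)/2) = 156*sqrt(2) + 313
QR = sqrt(156*sqrt(2) + 313)

sqrt(156*sqrt(2) + 313)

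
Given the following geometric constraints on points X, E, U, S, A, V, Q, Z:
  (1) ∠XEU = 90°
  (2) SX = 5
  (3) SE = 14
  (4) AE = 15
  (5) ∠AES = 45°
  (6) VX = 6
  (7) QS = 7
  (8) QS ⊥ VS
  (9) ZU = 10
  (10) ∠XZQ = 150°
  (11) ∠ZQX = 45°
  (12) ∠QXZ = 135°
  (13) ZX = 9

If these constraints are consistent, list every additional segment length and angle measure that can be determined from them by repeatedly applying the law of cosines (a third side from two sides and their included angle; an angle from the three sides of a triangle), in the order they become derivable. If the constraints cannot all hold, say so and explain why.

These constraints are not satisfiable: (10), (11) and (12) are the three interior angles of triangle XZQ, which must sum to 180°, but 150° + 45° + 135° = 330°. No planar figure meets all of them, so nothing further can be derived.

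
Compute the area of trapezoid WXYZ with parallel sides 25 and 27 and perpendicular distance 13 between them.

Area = (25 + 27) * 13 / 2 = 676 / 2 = 338

338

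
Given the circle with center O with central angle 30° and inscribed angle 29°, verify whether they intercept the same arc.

By the inscribed angle theorem, the inscribed angle for a central angle of 30° should be 30° / 2 = 15°.
The given inscribed angle is 29°, which does not equal 15°.
Therefore, no, they do not correspond to the same arc.

No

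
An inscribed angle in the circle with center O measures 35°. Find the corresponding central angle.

Central angle = 2 × 35° = 70° (inscribed angle theorem).

70°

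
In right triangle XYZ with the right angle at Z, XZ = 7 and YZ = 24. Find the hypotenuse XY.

By the Pythagorean theorem: XY^2 = XZ^2 + YZ^2
XY^2 = 7^2 + 24^2 = 49 + 576 = 625
XY = sqrt(625) = 25

25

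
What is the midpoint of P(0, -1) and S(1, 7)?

The midpoint is the point halfway along the segment.
Move half the horizontal distance: 0 + (1 - 0)/2 = 0 + 1/2 = 1/2
Move half the vertical distance: -1 + (7 - -1)/2 = -1 + 8/2 = 3
Midpoint = (1/2, 3)

(1/2, 3)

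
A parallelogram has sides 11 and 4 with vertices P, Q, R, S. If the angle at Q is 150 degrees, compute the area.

Area = 11 * 4 * sin(150°) = 44 * 1/2 = 22

22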